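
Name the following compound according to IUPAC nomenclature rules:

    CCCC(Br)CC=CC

5-bromooct-2-ene

The longest chain bearing the multiple bond is 8 carbons long (octane).
There is one C=C double bond, indicated by the ending -ene.
The numbering direction is chosen so that numbering from this end puts the double bond at C-2 rather than C-6.
This places the double bond between C-2 and C-3; a bromo group at C-5.
Putting it together: 5-bromooct-2-ene.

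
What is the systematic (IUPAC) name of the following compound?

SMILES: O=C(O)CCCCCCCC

nonanoic acid

The longest carbon chain that includes the –COOH group has 9 carbons, so the parent hydride is nonane.
A carboxylic acid (terminal –COOH) is the principal characteristic group, giving the suffix -oic acid.
Number the chain so that the carboxylic acid carbon is C-1 by definition.
Putting it together: nonanoic acid.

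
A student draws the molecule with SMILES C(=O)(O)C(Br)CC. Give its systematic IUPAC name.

The longest carbon chain that includes the –COOH group has 4 carbons, so the parent hydride is butane.
The highest-priority functional group is a carboxylic acid (terminal –COOH), so the name ends in -oic acid.
Number the chain so that the carboxylic acid carbon is C-1 by definition.
That gives a bromo group at C-2.
Putting it together: 2-bromobutanoic acid.

2-bromobutanoic acid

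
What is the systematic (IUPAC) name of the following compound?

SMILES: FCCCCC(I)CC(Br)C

The parent chain contains 8 carbons (octane).
The numbering direction is chosen so that the substituent locant set {1,5,7} is lower than {2,4,8} at the first point of difference.
This places a bromo group at C-7; a fluoro group at C-1; an iodo group at C-5.
The substituents are ordered alphabetically, ignoring any di-/tri- multipliers.
Putting it together: 7-bromo-1-fluoro-5-iodooctane.

7-bromo-1-fluoro-5-iodooctane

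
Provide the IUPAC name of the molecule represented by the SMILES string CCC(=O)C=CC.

hex-4-en-3-one

The longest carbon chain that includes the carbonyl and the multiple bond has 6 carbons, so the parent hydride is hexane.
The highest-priority functional group is a ketone (C=O on an internal carbon), so the name ends in -one.
The chain contains a C=C double bond, so the unsaturation ending is -ene.
Number the chain so that numbering from this end puts the carbonyl group at C-3 rather than C-4.
With this numbering: the carbonyl at C-3; the double bond between C-4 and C-5.
Putting it together: hex-4-en-3-one.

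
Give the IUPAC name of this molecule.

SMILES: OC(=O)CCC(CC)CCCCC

4-ethylnonanoic acid

The longest carbon chain that includes the –COOH group has 9 carbons, so the parent hydride is nonane.
The highest-priority functional group is a carboxylic acid (terminal –COOH), so the name ends in -oic acid.
Choose the numbering such that the carboxylic acid carbon is C-1 by definition.
With this numbering: an ethyl group at C-4.
Assembling the pieces gives 4-ethylnonanoic acid.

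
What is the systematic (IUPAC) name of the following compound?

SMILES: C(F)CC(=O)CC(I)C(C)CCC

The longest chain bearing the carbonyl is 9 carbons long (nonane).
The highest-priority functional group is a ketone (C=O on an internal carbon), so the name ends in -one.
Number the chain so that numbering from this end puts the carbonyl group at C-3 rather than C-7.
With this numbering: the carbonyl at C-3; a fluoro group at C-1; an iodo group at C-5; a methyl group at C-6.
Substituent prefixes are cited in alphabetical order (multiplying prefixes like di-/tri- are ignored for ordering).
Putting it together: 1-fluoro-5-iodo-6-methylnonan-3-one.

1-fluoro-5-iodo-6-methylnonan-3-one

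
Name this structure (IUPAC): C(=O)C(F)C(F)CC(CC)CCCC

Counting along the main chain through the –CHO group gives 9 carbons: the parent is nonane.
The highest-priority functional group is an aldehyde (terminal –CHO), so the name ends in -al.
The numbering direction is chosen so that the aldehyde carbon is C-1 by definition.
That gives an ethyl group at C-5; fluoro groups at C-2 and C-3.
Substituent prefixes are cited in alphabetical order (multiplying prefixes like di-/tri- are ignored for ordering).
Assembling the pieces gives 5-ethyl-2,3-difluorononanal.

5-ethyl-2,3-difluorononanal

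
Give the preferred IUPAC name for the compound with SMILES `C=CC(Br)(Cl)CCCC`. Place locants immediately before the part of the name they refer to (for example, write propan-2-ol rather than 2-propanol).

The longest chain bearing the multiple bond is 7 carbons long (heptane).
A C=C double bond in the chain gives the infix -ene-.
Number the chain so that numbering from this end puts the double bond at C-1 rather than C-6.
This places the double bond between C-1 and C-2; a bromo group at C-3; a chloro group at C-3.
Prefixes are listed alphabetically: bromo, chloro.
Putting it together: 3-bromo-3-chlorohept-1-ene.

3-bromo-3-chlorohept-1-ene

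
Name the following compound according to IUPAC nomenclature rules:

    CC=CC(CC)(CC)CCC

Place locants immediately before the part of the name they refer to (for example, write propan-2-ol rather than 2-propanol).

4,4-diethylhept-2-ene

The longest carbon chain that includes the multiple bond has 7 carbons, so the parent hydride is heptane.
The chain contains a C=C double bond, so the unsaturation ending is -ene.
The numbering direction is chosen so that numbering from this end puts the double bond at C-2 rather than C-5.
That gives the double bond between C-2 and C-3; two ethyl groups at C-4.
Putting it together: 4,4-diethylhept-2-ene.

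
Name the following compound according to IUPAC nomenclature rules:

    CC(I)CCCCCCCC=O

9-iododecanal

Counting along the main chain through the –CHO group gives 10 carbons: the parent is decane.
An aldehyde (terminal –CHO) is the principal characteristic group, giving the suffix -al.
Number the chain so that the aldehyde carbon is C-1 by definition.
This places an iodo group at C-9.
The name is 9-iododecanal.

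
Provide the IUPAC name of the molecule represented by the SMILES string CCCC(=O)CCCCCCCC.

dodecan-4-one

The longest chain bearing the carbonyl is 12 carbons long (dodecane).
The principal characteristic group is a ketone (C=O on an internal carbon), named with the suffix -one.
Number the chain so that numbering from this end puts the carbonyl group at C-4 rather than C-9.
With this numbering: the carbonyl at C-4.
Assembling the pieces gives dodecan-4-one.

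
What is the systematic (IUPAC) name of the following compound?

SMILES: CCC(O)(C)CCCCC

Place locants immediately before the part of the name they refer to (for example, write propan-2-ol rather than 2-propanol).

The longest chain bearing the –OH group is 8 carbons long (octane).
The highest-priority functional group is an alcohol (–OH), so the name ends in -ol.
Number the chain so that numbering from this end puts the hydroxyl group at C-3 rather than C-6.
With this numbering: the hydroxyl at C-3; a methyl group at C-3.
The name is 3-methyloctan-3-ol.

3-methyloctan-3-ol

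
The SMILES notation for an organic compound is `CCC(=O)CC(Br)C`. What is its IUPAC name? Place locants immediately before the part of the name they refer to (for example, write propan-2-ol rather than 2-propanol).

The longest chain bearing the carbonyl is 6 carbons long (hexane).
A ketone (C=O on an internal carbon) is the principal characteristic group, giving the suffix -one.
Choose the numbering such that numbering from this end puts the carbonyl group at C-3 rather than C-4.
That gives the carbonyl at C-3; a bromo group at C-5.
Assembling the pieces gives 5-bromohexan-3-one.

5-bromohexan-3-one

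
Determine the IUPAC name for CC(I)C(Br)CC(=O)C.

4-bromo-5-iodohexan-2-one

Counting along the main chain through the carbonyl gives 6 carbons: the parent is hexane.
The principal characteristic group is a ketone (C=O on an internal carbon), named with the suffix -one.
Choose the numbering such that numbering from this end puts the carbonyl group at C-2 rather than C-5.
This places the carbonyl at C-2; a bromo group at C-4; an iodo group at C-5.
The substituents are ordered alphabetically, ignoring any di-/tri- multipliers.
The name is 4-bromo-5-iodohexan-2-one.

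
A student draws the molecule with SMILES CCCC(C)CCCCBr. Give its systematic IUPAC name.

1-bromo-5-methyloctane

The longest carbon chain is 8 atoms: the parent is octane.
Number the chain so that the substituent locant set {1,5} is lower than {4,8} at the first point of difference.
This places a bromo group at C-1; a methyl group at C-5.
Substituent prefixes are cited in alphabetical order (multiplying prefixes like di-/tri- are ignored for ordering).
Assembling the pieces gives 1-bromo-5-methyloctane.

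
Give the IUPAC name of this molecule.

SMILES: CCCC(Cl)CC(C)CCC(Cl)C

2,7-dichloro-5-methyldecane

The longest continuous carbon chain has 10 atoms, so the parent hydride is decane.
The numbering direction is chosen so that the substituent locant set {2,5,7} is lower than {4,6,9} at the first point of difference.
That gives chloro groups at C-2 and C-7; a methyl group at C-5.
The substituents are ordered alphabetically, ignoring any di-/tri- multipliers.
The name is 2,7-dichloro-5-methyldecane.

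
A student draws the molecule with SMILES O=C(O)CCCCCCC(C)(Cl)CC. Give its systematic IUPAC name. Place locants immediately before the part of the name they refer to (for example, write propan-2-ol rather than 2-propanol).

The longest carbon chain that includes the –COOH group has 10 carbons, so the parent hydride is decane.
The principal characteristic group is a carboxylic acid (terminal –COOH), named with the suffix -oic acid.
The numbering direction is chosen so that the carboxylic acid carbon is C-1 by definition.
This places a chloro group at C-8; a methyl group at C-8.
Prefixes are listed alphabetically: chloro, methyl.
The name is 8-chloro-8-methyldecanoic acid.

8-chloro-8-methyldecanoic acid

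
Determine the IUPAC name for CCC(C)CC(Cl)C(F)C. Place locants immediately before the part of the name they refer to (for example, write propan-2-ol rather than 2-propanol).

3-chloro-2-fluoro-5-methylheptane

The longest carbon chain is 7 atoms: the parent is heptane.
The numbering direction is chosen so that the substituent locant set {2,3,5} is lower than {3,5,6} at the first point of difference.
That gives a chloro group at C-3; a fluoro group at C-2; a methyl group at C-5.
Prefixes are listed alphabetically: chloro, fluoro, methyl.
Putting it together: 3-chloro-2-fluoro-5-methylheptane.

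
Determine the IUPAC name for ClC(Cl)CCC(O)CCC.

1,1-dichloroheptan-4-ol

Counting along the main chain through the –OH group gives 7 carbons: the parent is heptane.
The principal characteristic group is an alcohol (–OH), named with the suffix -ol.
The numbering direction is chosen so that the substituent locant set {1,1} is lower than {7,7} at the first point of difference.
With this numbering: the hydroxyl at C-4; two chloro groups at C-1.
Putting it together: 1,1-dichloroheptan-4-ol.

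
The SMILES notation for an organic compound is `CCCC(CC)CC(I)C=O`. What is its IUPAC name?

4-ethyl-2-iodoheptanal

The longest carbon chain that includes the –CHO group has 7 carbons, so the parent hydride is heptane.
An aldehyde (terminal –CHO) is the principal characteristic group, giving the suffix -al.
Choose the numbering such that the aldehyde carbon is C-1 by definition.
That gives an ethyl group at C-4; an iodo group at C-2.
The substituents are ordered alphabetically, ignoring any di-/tri- multipliers.
Putting it together: 4-ethyl-2-iodoheptanal.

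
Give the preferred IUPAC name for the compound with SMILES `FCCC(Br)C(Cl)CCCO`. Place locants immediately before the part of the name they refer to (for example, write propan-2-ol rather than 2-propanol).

Counting along the main chain through the –OH group gives 7 carbons: the parent is heptane.
The principal characteristic group is an alcohol (–OH), named with the suffix -ol.
The numbering direction is chosen so that numbering from this end puts the hydroxyl group at C-1 rather than C-7.
With this numbering: the hydroxyl at C-1; a bromo group at C-5; a chloro group at C-4; a fluoro group at C-7.
Prefixes are listed alphabetically: bromo, chloro, fluoro.
The name is 5-bromo-4-chloro-7-fluoroheptan-1-ol.

5-bromo-4-chloro-7-fluoroheptan-1-ol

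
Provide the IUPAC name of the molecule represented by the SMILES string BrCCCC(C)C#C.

6-bromo-3-methylhex-1-yne

The longest chain bearing the multiple bond is 6 carbons long (hexane).
A C≡C triple bond in the chain gives the infix -yne-.
The numbering direction is chosen so that numbering from this end puts the triple bond at C-1 rather than C-5.
This places the triple bond between C-1 and C-2; a bromo group at C-6; a methyl group at C-3.
Prefixes are listed alphabetically: bromo, methyl.
The name is 6-bromo-3-methylhex-1-yne.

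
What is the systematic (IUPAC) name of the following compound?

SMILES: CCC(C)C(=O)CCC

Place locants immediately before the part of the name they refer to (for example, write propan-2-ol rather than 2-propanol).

The longest chain bearing the carbonyl is 7 carbons long (heptane).
The principal characteristic group is a ketone (C=O on an internal carbon), named with the suffix -one.
Number the chain so that the substituent locant set {3} is lower than {5} at the first point of difference.
That gives the carbonyl at C-4; a methyl group at C-3.
Assembling the pieces gives 3-methylheptan-4-one.

3-methylheptan-4-one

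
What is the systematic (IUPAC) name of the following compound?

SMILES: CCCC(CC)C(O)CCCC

4-ethylnonan-5-ol

The longest chain bearing the –OH group is 9 carbons long (nonane).
The principal characteristic group is an alcohol (–OH), named with the suffix -ol.
Choose the numbering such that the substituent locant set {4} is lower than {6} at the first point of difference.
With this numbering: the hydroxyl at C-5; an ethyl group at C-4.
Putting it together: 4-ethylnonan-5-ol.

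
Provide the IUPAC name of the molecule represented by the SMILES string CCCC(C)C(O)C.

3-methylhexan-2-ol

The longest carbon chain that includes the –OH group has 6 carbons, so the parent hydride is hexane.
The principal characteristic group is an alcohol (–OH), named with the suffix -ol.
Choose the numbering such that numbering from this end puts the hydroxyl group at C-2 rather than C-5.
That gives the hydroxyl at C-2; a methyl group at C-3.
The name is 3-methylhexan-2-ol.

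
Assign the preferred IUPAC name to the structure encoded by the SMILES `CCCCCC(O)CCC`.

Counting along the main chain through the –OH group gives 9 carbons: the parent is nonane.
The principal characteristic group is an alcohol (–OH), named with the suffix -ol.
The numbering direction is chosen so that numbering from this end puts the hydroxyl group at C-4 rather than C-6.
That gives the hydroxyl at C-4.
Putting it together: nonan-4-ol.

nonan-4-ol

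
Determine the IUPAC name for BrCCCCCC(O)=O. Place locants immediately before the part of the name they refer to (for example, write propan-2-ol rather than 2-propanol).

6-bromohexanoic acid

Counting along the main chain through the –COOH group gives 6 carbons: the parent is hexane.
The highest-priority functional group is a carboxylic acid (terminal –COOH), so the name ends in -oic acid.
The numbering direction is chosen so that the carboxylic acid carbon is C-1 by definition.
This places a bromo group at C-6.
Assembling the pieces gives 6-bromohexanoic acid.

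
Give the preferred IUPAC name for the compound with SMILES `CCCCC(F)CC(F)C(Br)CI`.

2-bromo-3,5-difluoro-1-iodononane

The longest carbon chain is 9 atoms: the parent is nonane.
Number the chain so that the substituent locant set {1,2,3,5} is lower than {5,7,8,9} at the first point of difference.
With this numbering: a bromo group at C-2; fluoro groups at C-3 and C-5; an iodo group at C-1.
Substituent prefixes are cited in alphabetical order (multiplying prefixes like di-/tri- are ignored for ordering).
The name is 2-bromo-3,5-difluoro-1-iodononane.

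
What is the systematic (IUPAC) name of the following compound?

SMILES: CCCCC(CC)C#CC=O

Counting along the main chain through the –CHO group and the multiple bond gives 8 carbons: the parent is octane.
The principal characteristic group is an aldehyde (terminal –CHO), named with the suffix -al.
The chain contains a C≡C triple bond, so the unsaturation ending is -yne.
The numbering direction is chosen so that the aldehyde carbon is C-1 by definition.
This places the triple bond between C-2 and C-3; an ethyl group at C-4.
Assembling the pieces gives 4-ethyloct-2-ynal.

4-ethyloct-2-ynal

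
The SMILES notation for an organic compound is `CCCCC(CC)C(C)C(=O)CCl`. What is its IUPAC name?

1-chloro-4-ethyl-3-methyloctan-2-one

The longest carbon chain that includes the carbonyl has 8 carbons, so the parent hydride is octane.
A ketone (C=O on an internal carbon) is the principal characteristic group, giving the suffix -one.
The numbering direction is chosen so that numbering from this end puts the carbonyl group at C-2 rather than C-7.
With this numbering: the carbonyl at C-2; a chloro group at C-1; an ethyl group at C-4; a methyl group at C-3.
Prefixes are listed alphabetically: chloro, ethyl, methyl.
The name is 1-chloro-4-ethyl-3-methyloctan-2-one.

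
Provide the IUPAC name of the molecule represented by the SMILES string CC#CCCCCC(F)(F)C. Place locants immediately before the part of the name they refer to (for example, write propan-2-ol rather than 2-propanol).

8,8-difluoronon-2-yne

The longest chain bearing the multiple bond is 9 carbons long (nonane).
The chain contains a C≡C triple bond, so the unsaturation ending is -yne.
Choose the numbering such that numbering from this end puts the triple bond at C-2 rather than C-7.
That gives the triple bond between C-2 and C-3; two fluoro groups at C-8.
Putting it together: 8,8-difluoronon-2-yne.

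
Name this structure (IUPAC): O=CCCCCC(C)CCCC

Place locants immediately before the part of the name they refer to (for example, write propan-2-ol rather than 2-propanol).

Counting along the main chain through the –CHO group gives 10 carbons: the parent is decane.
An aldehyde (terminal –CHO) is the principal characteristic group, giving the suffix -al.
Number the chain so that the aldehyde carbon is C-1 by definition.
With this numbering: a methyl group at C-6.
The name is 6-methyldecanal.

6-methyldecanal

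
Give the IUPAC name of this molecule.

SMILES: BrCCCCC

The parent chain contains 5 carbons (pentane).
Number the chain so that the substituent locant set {1} is lower than {5} at the first point of difference.
That gives a bromo group at C-1.
Putting it together: 1-bromopentane.

1-bromopentane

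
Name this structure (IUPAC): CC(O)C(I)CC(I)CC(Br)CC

Counting along the main chain through the –OH group gives 9 carbons: the parent is nonane.
The principal characteristic group is an alcohol (–OH), named with the suffix -ol.
The numbering direction is chosen so that numbering from this end puts the hydroxyl group at C-2 rather than C-8.
This places the hydroxyl at C-2; a bromo group at C-7; iodo groups at C-3 and C-5.
Prefixes are listed alphabetically: bromo, iodo.
Assembling the pieces gives 7-bromo-3,5-diiodononan-2-ol.

7-bromo-3,5-diiodononan-2-ol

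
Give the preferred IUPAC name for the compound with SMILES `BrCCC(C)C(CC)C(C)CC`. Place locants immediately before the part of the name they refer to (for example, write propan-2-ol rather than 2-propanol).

The longest continuous carbon chain has 7 atoms, so the parent hydride is heptane.
Number the chain so that the substituent locant set {1,3,4,5} is lower than {3,4,5,7} at the first point of difference.
With this numbering: a bromo group at C-1; an ethyl group at C-4; methyl groups at C-3 and C-5.
The substituents are ordered alphabetically, ignoring any di-/tri- multipliers.
Putting it together: 1-bromo-4-ethyl-3,5-dimethylheptane.

1-bromo-4-ethyl-3,5-dimethylheptane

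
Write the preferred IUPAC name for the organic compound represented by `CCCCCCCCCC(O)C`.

Counting along the main chain through the –OH group gives 11 carbons: the parent is undecane.
The highest-priority functional group is an alcohol (–OH), so the name ends in -ol.
The numbering direction is chosen so that numbering from this end puts the hydroxyl group at C-2 rather than C-10.
With this numbering: the hydroxyl at C-2.
The name is undecan-2-ol.

undecan-2-ol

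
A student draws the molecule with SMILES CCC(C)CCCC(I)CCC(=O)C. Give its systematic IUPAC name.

5-iodo-9-methylundecan-2-one

Counting along the main chain through the carbonyl gives 11 carbons: the parent is undecane.
A ketone (C=O on an internal carbon) is the principal characteristic group, giving the suffix -one.
The numbering direction is chosen so that numbering from this end puts the carbonyl group at C-2 rather than C-10.
With this numbering: the carbonyl at C-2; an iodo group at C-5; a methyl group at C-9.
Substituent prefixes are cited in alphabetical order (multiplying prefixes like di-/tri- are ignored for ordering).
Assembling the pieces gives 5-iodo-9-methylundecan-2-one.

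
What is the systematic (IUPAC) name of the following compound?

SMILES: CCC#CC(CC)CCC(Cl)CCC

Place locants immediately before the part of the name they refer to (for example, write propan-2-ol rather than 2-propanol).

8-chloro-5-ethylundec-3-yne

The longest chain bearing the multiple bond is 11 carbons long (undecane).
A C≡C triple bond in the chain gives the infix -yne-.
The numbering direction is chosen so that numbering from this end puts the triple bond at C-3 rather than C-8.
With this numbering: the triple bond between C-3 and C-4; a chloro group at C-8; an ethyl group at C-5.
Substituent prefixes are cited in alphabetical order (multiplying prefixes like di-/tri- are ignored for ordering).
Assembling the pieces gives 8-chloro-5-ethylundec-3-yne.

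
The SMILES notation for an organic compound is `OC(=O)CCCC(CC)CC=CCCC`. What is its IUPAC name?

Counting along the main chain through the –COOH group and the multiple bond gives 11 carbons: the parent is undecane.
The highest-priority functional group is a carboxylic acid (terminal –COOH), so the name ends in -oic acid.
A C=C double bond in the chain gives the infix -ene-.
The numbering direction is chosen so that the carboxylic acid carbon is C-1 by definition.
That gives the double bond between C-7 and C-8; an ethyl group at C-5.
The name is 5-ethylundec-7-enoic acid.

5-ethylundec-7-enoic acid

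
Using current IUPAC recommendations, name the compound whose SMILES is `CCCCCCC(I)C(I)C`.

The longest continuous carbon chain has 9 atoms, so the parent hydride is nonane.
Choose the numbering such that the substituent locant set {2,3} is lower than {7,8} at the first point of difference.
This places iodo groups at C-2 and C-3.
Assembling the pieces gives 2,3-diiodononane.

2,3-diiodononane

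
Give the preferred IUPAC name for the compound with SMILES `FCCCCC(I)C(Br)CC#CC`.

5-bromo-10-fluoro-6-iododec-2-yne

Counting along the main chain through the multiple bond gives 10 carbons: the parent is decane.
A C≡C triple bond in the chain gives the infix -yne-.
Number the chain so that numbering from this end puts the triple bond at C-2 rather than C-8.
With this numbering: the triple bond between C-2 and C-3; a bromo group at C-5; a fluoro group at C-10; an iodo group at C-6.
Substituent prefixes are cited in alphabetical order (multiplying prefixes like di-/tri- are ignored for ordering).
Assembling the pieces gives 5-bromo-10-fluoro-6-iododec-2-yne.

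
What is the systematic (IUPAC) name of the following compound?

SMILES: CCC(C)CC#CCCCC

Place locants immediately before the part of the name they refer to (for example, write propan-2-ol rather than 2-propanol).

The longest chain bearing the multiple bond is 10 carbons long (decane).
A C≡C triple bond in the chain gives the infix -yne-.
Number the chain so that the substituent locant set {3} is lower than {8} at the first point of difference.
With this numbering: the triple bond between C-5 and C-6; a methyl group at C-3.
Assembling the pieces gives 3-methyldec-5-yne.

3-methyldec-5-yne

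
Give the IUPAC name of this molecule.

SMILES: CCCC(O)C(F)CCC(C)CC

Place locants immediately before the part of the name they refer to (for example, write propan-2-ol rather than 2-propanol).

5-fluoro-8-methyldecan-4-ol

Counting along the main chain through the –OH group gives 10 carbons: the parent is decane.
The principal characteristic group is an alcohol (–OH), named with the suffix -ol.
The numbering direction is chosen so that numbering from this end puts the hydroxyl group at C-4 rather than C-7.
With this numbering: the hydroxyl at C-4; a fluoro group at C-5; a methyl group at C-8.
Substituent prefixes are cited in alphabetical order (multiplying prefixes like di-/tri- are ignored for ordering).
Assembling the pieces gives 5-fluoro-8-methyldecan-4-ol.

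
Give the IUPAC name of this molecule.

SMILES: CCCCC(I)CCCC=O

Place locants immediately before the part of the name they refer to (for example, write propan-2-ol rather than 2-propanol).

Counting along the main chain through the –CHO group gives 9 carbons: the parent is nonane.
The highest-priority functional group is an aldehyde (terminal –CHO), so the name ends in -al.
Choose the numbering such that the aldehyde carbon is C-1 by definition.
With this numbering: an iodo group at C-5.
Putting it together: 5-iodononanal.

5-iodononanal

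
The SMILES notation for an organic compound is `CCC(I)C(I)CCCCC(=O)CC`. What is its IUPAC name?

Counting along the main chain through the carbonyl gives 11 carbons: the parent is undecane.
The principal characteristic group is a ketone (C=O on an internal carbon), named with the suffix -one.
Choose the numbering such that numbering from this end puts the carbonyl group at C-3 rather than C-9.
With this numbering: the carbonyl at C-3; iodo groups at C-8 and C-9.
The name is 8,9-diiodoundecan-3-one.

8,9-diiodoundecan-3-one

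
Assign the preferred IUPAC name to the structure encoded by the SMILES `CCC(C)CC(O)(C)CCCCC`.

The longest chain bearing the –OH group is 10 carbons long (decane).
The principal characteristic group is an alcohol (–OH), named with the suffix -ol.
Number the chain so that numbering from this end puts the hydroxyl group at C-5 rather than C-6.
That gives the hydroxyl at C-5; methyl groups at C-3 and C-5.
Assembling the pieces gives 3,5-dimethyldecan-5-ol.

3,5-dimethyldecan-5-ol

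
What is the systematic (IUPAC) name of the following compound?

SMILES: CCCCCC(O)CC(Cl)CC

The longest chain bearing the –OH group is 10 carbons long (decane).
An alcohol (–OH) is the principal characteristic group, giving the suffix -ol.
Choose the numbering such that numbering from this end puts the hydroxyl group at C-5 rather than C-6.
With this numbering: the hydroxyl at C-5; a chloro group at C-3.
Assembling the pieces gives 3-chlorodecan-5-ol.

3-chlorodecan-5-ol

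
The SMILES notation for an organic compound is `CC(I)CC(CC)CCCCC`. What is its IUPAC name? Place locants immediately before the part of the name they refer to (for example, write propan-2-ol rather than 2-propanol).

4-ethyl-2-iodononane

The longest continuous carbon chain has 9 atoms, so the parent hydride is nonane.
Choose the numbering such that the substituent locant set {2,4} is lower than {6,8} at the first point of difference.
That gives an ethyl group at C-4; an iodo group at C-2.
Prefixes are listed alphabetically: ethyl, iodo.
Assembling the pieces gives 4-ethyl-2-iodononane.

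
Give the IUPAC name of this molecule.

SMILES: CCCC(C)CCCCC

4-methylnonane

The parent chain contains 9 carbons (nonane).
The numbering direction is chosen so that the substituent locant set {4} is lower than {6} at the first point of difference.
This places a methyl group at C-4.
Assembling the pieces gives 4-methylnonane.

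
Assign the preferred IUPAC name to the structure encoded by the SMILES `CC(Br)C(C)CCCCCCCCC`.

2-bromo-3-methyldodecane

The parent chain contains 12 carbons (dodecane).
The numbering direction is chosen so that the substituent locant set {2,3} is lower than {10,11} at the first point of difference.
This places a bromo group at C-2; a methyl group at C-3.
Prefixes are listed alphabetically: bromo, methyl.
The name is 2-bromo-3-methyldodecane.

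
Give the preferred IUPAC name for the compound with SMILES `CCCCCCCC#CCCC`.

dodec-4-yne

The longest chain bearing the multiple bond is 12 carbons long (dodecane).
The chain contains a C≡C triple bond, so the unsaturation ending is -yne.
Number the chain so that numbering from this end puts the triple bond at C-4 rather than C-8.
With this numbering: the triple bond between C-4 and C-5.
The name is dodec-4-yne.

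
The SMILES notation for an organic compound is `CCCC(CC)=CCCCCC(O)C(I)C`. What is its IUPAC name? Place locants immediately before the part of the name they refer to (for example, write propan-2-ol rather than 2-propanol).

9-ethyl-2-iodododec-8-en-3-ol

The longest carbon chain that includes the –OH group and the multiple bond has 12 carbons, so the parent hydride is dodecane.
The highest-priority functional group is an alcohol (–OH), so the name ends in -ol.
A C=C double bond in the chain gives the infix -ene-.
Choose the numbering such that numbering from this end puts the hydroxyl group at C-3 rather than C-10.
This places the hydroxyl at C-3; the double bond between C-8 and C-9; an ethyl group at C-9; an iodo group at C-2.
Prefixes are listed alphabetically: ethyl, iodo.
The name is 9-ethyl-2-iodododec-8-en-3-ol.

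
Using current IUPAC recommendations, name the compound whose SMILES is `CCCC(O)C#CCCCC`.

The longest carbon chain that includes the –OH group and the multiple bond has 10 carbons, so the parent hydride is decane.
The highest-priority functional group is an alcohol (–OH), so the name ends in -ol.
The chain contains a C≡C triple bond, so the unsaturation ending is -yne.
Choose the numbering such that numbering from this end puts the hydroxyl group at C-4 rather than C-7.
This places the hydroxyl at C-4; the triple bond between C-5 and C-6.
Putting it together: dec-5-yn-4-ol.

dec-5-yn-4-ol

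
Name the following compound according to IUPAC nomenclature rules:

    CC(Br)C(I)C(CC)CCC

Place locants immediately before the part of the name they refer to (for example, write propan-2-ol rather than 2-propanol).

2-bromo-4-ethyl-3-iodoheptane

The longest continuous carbon chain has 7 atoms, so the parent hydride is heptane.
Number the chain so that the substituent locant set {2,3,4} is lower than {4,5,6} at the first point of difference.
This places a bromo group at C-2; an ethyl group at C-4; an iodo group at C-3.
Prefixes are listed alphabetically: bromo, ethyl, iodo.
Assembling the pieces gives 2-bromo-4-ethyl-3-iodoheptane.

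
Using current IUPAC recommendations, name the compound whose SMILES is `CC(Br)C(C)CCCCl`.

The longest continuous carbon chain has 6 atoms, so the parent hydride is hexane.
Number the chain so that the substituent locant set {1,4,5} is lower than {2,3,6} at the first point of difference.
With this numbering: a bromo group at C-5; a chloro group at C-1; a methyl group at C-4.
Prefixes are listed alphabetically: bromo, chloro, methyl.
Putting it together: 5-bromo-1-chloro-4-methylhexane.

5-bromo-1-chloro-4-methylhexane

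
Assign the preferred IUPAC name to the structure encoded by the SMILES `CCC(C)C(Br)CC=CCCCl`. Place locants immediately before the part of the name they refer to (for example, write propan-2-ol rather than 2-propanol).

The longest chain bearing the multiple bond is 9 carbons long (nonane).
A C=C double bond in the chain gives the infix -ene-.
The numbering direction is chosen so that numbering from this end puts the double bond at C-3 rather than C-6.
With this numbering: the double bond between C-3 and C-4; a bromo group at C-6; a chloro group at C-1; a methyl group at C-7.
The substituents are ordered alphabetically, ignoring any di-/tri- multipliers.
The name is 6-bromo-1-chloro-7-methylnon-3-ene.

6-bromo-1-chloro-7-methylnon-3-ene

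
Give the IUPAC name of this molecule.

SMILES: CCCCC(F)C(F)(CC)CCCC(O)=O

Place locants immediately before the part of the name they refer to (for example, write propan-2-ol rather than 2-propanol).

The longest carbon chain that includes the –COOH group has 10 carbons, so the parent hydride is decane.
A carboxylic acid (terminal –COOH) is the principal characteristic group, giving the suffix -oic acid.
Number the chain so that the carboxylic acid carbon is C-1 by definition.
This places an ethyl group at C-5; fluoro groups at C-5 and C-6.
Prefixes are listed alphabetically: ethyl, fluoro.
Putting it together: 5-ethyl-5,6-difluorodecanoic acid.

5-ethyl-5,6-difluorodecanoic acid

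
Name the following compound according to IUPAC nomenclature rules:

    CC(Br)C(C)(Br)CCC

2,3-dibromo-3-methylhexane

The longest carbon chain is 6 atoms: the parent is hexane.
The numbering direction is chosen so that the substituent locant set {2,3,3} is lower than {4,4,5} at the first point of difference.
This places bromo groups at C-2 and C-3; a methyl group at C-3.
The substituents are ordered alphabetically, ignoring any di-/tri- multipliers.
Assembling the pieces gives 2,3-dibromo-3-methylhexane.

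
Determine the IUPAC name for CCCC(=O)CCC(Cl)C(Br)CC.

Counting along the main chain through the carbonyl gives 10 carbons: the parent is decane.
The highest-priority functional group is a ketone (C=O on an internal carbon), so the name ends in -one.
The numbering direction is chosen so that numbering from this end puts the carbonyl group at C-4 rather than C-7.
With this numbering: the carbonyl at C-4; a bromo group at C-8; a chloro group at C-7.
The substituents are ordered alphabetically, ignoring any di-/tri- multipliers.
The name is 8-bromo-7-chlorodecan-4-one.

8-bromo-7-chlorodecan-4-one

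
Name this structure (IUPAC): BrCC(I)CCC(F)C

The longest carbon chain is 6 atoms: the parent is hexane.
The numbering direction is chosen so that the substituent locant set {1,2,5} is lower than {2,5,6} at the first point of difference.
This places a bromo group at C-1; a fluoro group at C-5; an iodo group at C-2.
Prefixes are listed alphabetically: bromo, fluoro, iodo.
Assembling the pieces gives 1-bromo-5-fluoro-2-iodohexane.

1-bromo-5-fluoro-2-iodohexane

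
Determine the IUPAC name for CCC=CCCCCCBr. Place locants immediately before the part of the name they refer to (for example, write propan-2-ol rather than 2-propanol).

The longest chain bearing the multiple bond is 9 carbons long (nonane).
There is one C=C double bond, indicated by the ending -ene.
The numbering direction is chosen so that numbering from this end puts the double bond at C-3 rather than C-6.
This places the double bond between C-3 and C-4; a bromo group at C-9.
Putting it together: 9-bromonon-3-ene.

9-bromonon-3-ene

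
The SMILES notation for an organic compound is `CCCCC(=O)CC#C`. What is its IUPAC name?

The longest carbon chain that includes the carbonyl and the multiple bond has 8 carbons, so the parent hydride is octane.
The principal characteristic group is a ketone (C=O on an internal carbon), named with the suffix -one.
The chain contains a C≡C triple bond, so the unsaturation ending is -yne.
Choose the numbering such that numbering from this end puts the carbonyl group at C-4 rather than C-5.
That gives the carbonyl at C-4; the triple bond between C-1 and C-2.
The name is oct-1-yn-4-one.

oct-1-yn-4-one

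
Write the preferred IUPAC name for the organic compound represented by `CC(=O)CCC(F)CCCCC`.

Counting along the main chain through the carbonyl gives 10 carbons: the parent is decane.
A ketone (C=O on an internal carbon) is the principal characteristic group, giving the suffix -one.
Choose the numbering such that numbering from this end puts the carbonyl group at C-2 rather than C-9.
This places the carbonyl at C-2; a fluoro group at C-5.
The name is 5-fluorodecan-2-one.

5-fluorodecan-2-one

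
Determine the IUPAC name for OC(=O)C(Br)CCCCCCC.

2-bromononanoic acid

The longest chain bearing the –COOH group is 9 carbons long (nonane).
A carboxylic acid (terminal –COOH) is the principal characteristic group, giving the suffix -oic acid.
Number the chain so that the carboxylic acid carbon is C-1 by definition.
With this numbering: a bromo group at C-2.
Putting it together: 2-bromononanoic acid.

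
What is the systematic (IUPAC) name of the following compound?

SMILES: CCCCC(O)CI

1-iodohexan-2-ol

The longest carbon chain that includes the –OH group has 6 carbons, so the parent hydride is hexane.
The principal characteristic group is an alcohol (–OH), named with the suffix -ol.
Choose the numbering such that numbering from this end puts the hydroxyl group at C-2 rather than C-5.
This places the hydroxyl at C-2; an iodo group at C-1.
Putting it together: 1-iodohexan-2-ol.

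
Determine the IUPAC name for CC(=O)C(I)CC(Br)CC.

5-bromo-3-iodoheptan-2-one

The longest chain bearing the carbonyl is 7 carbons long (heptane).
A ketone (C=O on an internal carbon) is the principal characteristic group, giving the suffix -one.
Choose the numbering such that numbering from this end puts the carbonyl group at C-2 rather than C-6.
With this numbering: the carbonyl at C-2; a bromo group at C-5; an iodo group at C-3.
The substituents are ordered alphabetically, ignoring any di-/tri- multipliers.
The name is 5-bromo-3-iodoheptan-2-one.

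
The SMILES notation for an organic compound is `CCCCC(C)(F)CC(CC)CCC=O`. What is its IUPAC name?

The longest carbon chain that includes the –CHO group has 10 carbons, so the parent hydride is decane.
An aldehyde (terminal –CHO) is the principal characteristic group, giving the suffix -al.
Number the chain so that the aldehyde carbon is C-1 by definition.
That gives an ethyl group at C-4; a fluoro group at C-6; a methyl group at C-6.
Substituent prefixes are cited in alphabetical order (multiplying prefixes like di-/tri- are ignored for ordering).
Putting it together: 4-ethyl-6-fluoro-6-methyldecanal.

4-ethyl-6-fluoro-6-methyldecanal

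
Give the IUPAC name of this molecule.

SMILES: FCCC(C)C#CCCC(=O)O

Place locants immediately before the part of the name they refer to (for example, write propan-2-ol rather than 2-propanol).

The longest carbon chain that includes the –COOH group and the multiple bond has 8 carbons, so the parent hydride is octane.
The principal characteristic group is a carboxylic acid (terminal –COOH), named with the suffix -oic acid.
There is one C≡C triple bond, indicated by the ending -yne.
The numbering direction is chosen so that the carboxylic acid carbon is C-1 by definition.
This places the triple bond between C-4 and C-5; a fluoro group at C-8; a methyl group at C-6.
Substituent prefixes are cited in alphabetical order (multiplying prefixes like di-/tri- are ignored for ordering).
Putting it together: 8-fluoro-6-methyloct-4-ynoic acid.

8-fluoro-6-methyloct-4-ynoic acid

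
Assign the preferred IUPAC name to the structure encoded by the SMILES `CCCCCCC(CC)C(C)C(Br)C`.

The longest carbon chain is 10 atoms: the parent is decane.
Number the chain so that the substituent locant set {2,3,4} is lower than {7,8,9} at the first point of difference.
With this numbering: a bromo group at C-2; an ethyl group at C-4; a methyl group at C-3.
Substituent prefixes are cited in alphabetical order (multiplying prefixes like di-/tri- are ignored for ordering).
The name is 2-bromo-4-ethyl-3-methyldecane.

2-bromo-4-ethyl-3-methyldecane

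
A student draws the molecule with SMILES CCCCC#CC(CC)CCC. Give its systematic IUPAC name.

4-ethyldec-5-yne

The longest chain bearing the multiple bond is 10 carbons long (decane).
A C≡C triple bond in the chain gives the infix -yne-.
Choose the numbering such that the substituent locant set {4} is lower than {7} at the first point of difference.
That gives the triple bond between C-5 and C-6; an ethyl group at C-4.
The name is 4-ethyldec-5-yne.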